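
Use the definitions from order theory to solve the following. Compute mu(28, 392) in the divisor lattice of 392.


In a divisor lattice, mu(a,b) = mu(b/a) where mu is the classical Mobius function.
b/a = 392/28 = 14
Prime factorization of 14: primes [2, 7]
14 is squarefree with 2 prime factor(s), so mu(14) = (-1)^2 = 1


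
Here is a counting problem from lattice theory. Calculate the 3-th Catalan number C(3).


C(n) = C(2n, n) / (n+1).
C(6, 3) = 20
C(3) = 20 / 4 = 5


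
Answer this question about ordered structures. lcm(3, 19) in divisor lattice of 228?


Join=lcm.
gcd(3,19)=1
lcm=57


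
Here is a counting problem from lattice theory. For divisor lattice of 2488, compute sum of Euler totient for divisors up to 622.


Divisors of 2488 up to 622: [1, 2, 4, 8, 311, 622]
phi values: [1, 1, 2, 4, 310, 310]
Sum = 628


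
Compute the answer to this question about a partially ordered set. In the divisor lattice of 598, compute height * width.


Height = length of longest chain minus 1; width = size of largest antichain.
A maximum chain: 1 | 23 | 299 | 598  (height 3).
A maximum antichain: {2, 13, 23}  (width 3).
Product = 3 * 3 = 9


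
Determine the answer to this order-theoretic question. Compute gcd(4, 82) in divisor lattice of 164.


In a divisor lattice, meet = gcd (greatest common divisor).
By Euclidean algorithm or factoring: gcd(4,82) = 2


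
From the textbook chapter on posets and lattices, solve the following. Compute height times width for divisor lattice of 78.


Height = length of longest chain minus 1; width = size of largest antichain.
A maximum chain: 1 | 13 | 39 | 78  (height 3).
A maximum antichain: {2, 3, 13}  (width 3).
Product = 3 * 3 = 9


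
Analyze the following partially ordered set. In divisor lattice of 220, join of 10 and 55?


In a divisor lattice, join = lcm (least common multiple).
gcd(10,55) = 5
lcm(10,55) = 10*55/gcd = 550/5 = 110


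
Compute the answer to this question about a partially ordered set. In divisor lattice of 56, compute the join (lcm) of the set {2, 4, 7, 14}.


In a divisor lattice, join = lcm (least common multiple).
Compute lcm iteratively: start with first element, then lcm(current, next).
Elements: [2, 4, 7, 14]
lcm(2,4) = 4
lcm(4,7) = 28
lcm(28,14) = 28
Final lcm = 28


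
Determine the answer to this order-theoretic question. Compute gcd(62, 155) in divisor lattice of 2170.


In a divisor lattice, meet = gcd (greatest common divisor).
By Euclidean algorithm or factoring: gcd(62,155) = 31


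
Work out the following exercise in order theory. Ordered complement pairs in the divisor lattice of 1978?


Complement pair (a,b): a meet b = bottom, a join b = top.
Here: gcd(a,b)=1 and lcm(a,b)=1978, i.e. a*b=1978 with a,b coprime.
Pairs found: (1,1978), (2,989), (23,86), (43,46), ... (4 more)
Total ordered pairs: 8


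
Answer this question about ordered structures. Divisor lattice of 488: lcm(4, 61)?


Join=lcm.
gcd(4,61)=1
lcm=244


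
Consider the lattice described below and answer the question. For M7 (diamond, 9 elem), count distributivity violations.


Distributive law: a ^ (b v c) = (a ^ b) v (a ^ c).
Check all 9^3 = 729 ordered triples (a,b,c).
  e.g. a=a1, b=a2, c=a3: lhs=a1 != rhs=0
  e.g. a=a1, b=a2, c=a4: lhs=a1 != rhs=0
Total violating triples: 210


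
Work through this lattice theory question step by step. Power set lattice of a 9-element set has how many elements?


Power set = 2^n.
2^9 = 512


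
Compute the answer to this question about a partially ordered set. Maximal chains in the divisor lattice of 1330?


A maximal chain goes from the minimum element to a maximal element via cover relations.
Counting all min-to-max paths in the cover graph.
Total maximal chains: 24


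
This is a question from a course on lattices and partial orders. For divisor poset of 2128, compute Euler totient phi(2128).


phi(n) = n * prod_{p|n} (1 - 1/p).
Prime divisors of 2128: [2, 7, 19]
phi(2128) = 2128 * (1 - 1/2) * (1 - 1/7) * (1 - 1/19)
phi(2128) = 864


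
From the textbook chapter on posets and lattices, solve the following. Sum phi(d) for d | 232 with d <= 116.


Divisors of 232 up to 116: [1, 2, 4, 8, 29, 58, 116]
phi values: [1, 1, 2, 4, 28, 28, 56]
Sum = 120


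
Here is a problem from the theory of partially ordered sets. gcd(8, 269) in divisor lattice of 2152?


Meet=gcd.
gcd(8,269)=1


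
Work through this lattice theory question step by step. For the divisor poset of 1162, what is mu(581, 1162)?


In a divisor lattice, mu(a,b) = mu(b/a) where mu is the classical Mobius function.
b/a = 1162/581 = 2
Prime factorization of 2: primes [2]
2 is squarefree with 1 prime factor(s), so mu(2) = (-1)^1 = -1


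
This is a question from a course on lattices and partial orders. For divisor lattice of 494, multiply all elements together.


Divisors of 494: [1, 2, 13, 19, 26, 38, 247, 494]
Product = n^(d(n)/2) = 494^(8/2)
Product = 59553569296


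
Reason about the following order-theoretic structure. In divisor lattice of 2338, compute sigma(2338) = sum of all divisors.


sigma(n) = sum of divisors.
Divisors of 2338: [1, 2, 7, 14, 167, 334, 1169, 2338]
Sum = 4032


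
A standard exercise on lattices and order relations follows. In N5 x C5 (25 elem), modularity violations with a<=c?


Modular law: if a <= c then a v (b ^ c) = (a v b) ^ c.
Check all triples (a,b,c) with a <= c among 25 elements.
  e.g. a=(a,0), b=(c,0), c=(b,0): lhs=(a,0) != rhs=(b,0)
  e.g. a=(a,0), b=(c,1), c=(b,0): lhs=(a,0) != rhs=(b,0)
Total violating triples: 75


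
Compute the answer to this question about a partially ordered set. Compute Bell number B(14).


B(n) = number of set partitions of an n-element set.
B(n) satisfies the recurrence: B(n+1) = sum_k C(n,k)*B(k).
B(14) = 190899322


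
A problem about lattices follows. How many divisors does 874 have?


Divisors of 874: [1, 2, 19, 23, 38, 46, 437, 874]
Count: 8


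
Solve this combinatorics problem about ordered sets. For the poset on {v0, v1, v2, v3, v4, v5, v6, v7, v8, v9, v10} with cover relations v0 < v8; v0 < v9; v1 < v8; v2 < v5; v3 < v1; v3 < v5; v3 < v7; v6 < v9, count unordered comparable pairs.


A comparable pair {a,b} has a < b or b < a in the order.
Count unordered pairs where one element is strictly below the other.
Examples: {v0,v8}, {v0,v9}, {v1,v3}, {v1,v8}, ...
Total comparable pairs: 9


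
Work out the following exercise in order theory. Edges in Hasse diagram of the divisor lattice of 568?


A cover relation a -< b holds when a < b with no c strictly between.
Cover relations:
  1 -< 2
  1 -< 71
  2 -< 4
  2 -< 142
  4 -< 8
  4 -< 284
  8 -< 568
  71 -< 142
  ...2 more
Total: 10


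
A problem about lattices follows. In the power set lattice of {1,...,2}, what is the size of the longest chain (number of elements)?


A chain is a totally ordered subset; we count the number of elements in a maximum chain.
Compute, for each element x, the size of the longest chain ending at x:
  {}: 1
  {1}: 2
  {2}: 2
  {1,2}: 3
A maximum chain: {} < {1} < {1,2}
Number of elements in the longest chain: 3


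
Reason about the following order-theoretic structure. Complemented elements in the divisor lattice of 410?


An element a is complemented if some b has a meet b = bottom, a join b = top.
a is complemented iff gcd(a, n/a)=1, i.e. a is a unitary divisor of 410.
Complemented elements: 1, 2, 5, 10, 41, 82, ... (2 more)
Count: 8


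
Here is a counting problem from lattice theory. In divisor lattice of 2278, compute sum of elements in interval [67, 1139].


Interval [67,1139] in divisors of 2278: [67, 1139]
Sum = 1206


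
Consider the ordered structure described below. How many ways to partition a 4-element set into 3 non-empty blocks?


S(n,k) = k*S(n-1,k) + S(n-1,k-1).
S(3,3) = 1, S(3,2) = 3
S(4,3) = 3*1 + 3 = 3 + 3
S(4,3) = 6


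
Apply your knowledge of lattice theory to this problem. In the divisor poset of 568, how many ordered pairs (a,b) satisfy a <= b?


The order relation is {(a,b) : a <= b}, reflexive so it includes (a,a).
Examples: (1,1), (1,142), (1,2), (1,284), (1,4), ...
Total ordered pairs: 30


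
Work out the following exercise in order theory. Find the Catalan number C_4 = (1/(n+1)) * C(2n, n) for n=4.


C(n) = C(2n, n) / (n+1).
C(8, 4) = 70
C(4) = 70 / 5 = 14


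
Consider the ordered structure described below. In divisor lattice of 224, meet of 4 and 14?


In a divisor lattice, meet = gcd (greatest common divisor).
By Euclidean algorithm or factoring: gcd(4,14) = 2


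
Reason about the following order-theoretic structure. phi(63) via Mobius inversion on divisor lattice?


phi(n) = n * prod_{p|n} (1 - 1/p).
Prime divisors of 63: [3, 7]
phi(63) = 63 * (1 - 1/3) * (1 - 1/7)
phi(63) = 36


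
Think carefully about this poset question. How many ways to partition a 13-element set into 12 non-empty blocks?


S(n,k) = k*S(n-1,k) + S(n-1,k-1).
S(12,12) = 1, S(12,11) = 66
S(13,12) = 12*1 + 66 = 12 + 66
S(13,12) = 78


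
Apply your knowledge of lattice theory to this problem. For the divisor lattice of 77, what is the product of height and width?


Height = length of longest chain minus 1; width = size of largest antichain.
A maximum chain: 1 | 11 | 77  (height 2).
A maximum antichain: {7, 11}  (width 2).
Product = 2 * 2 = 4


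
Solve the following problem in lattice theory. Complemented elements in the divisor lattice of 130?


An element a is complemented if some b has a meet b = bottom, a join b = top.
a is complemented iff gcd(a, n/a)=1, i.e. a is a unitary divisor of 130.
Complemented elements: 1, 2, 5, 10, 13, 26, ... (2 more)
Count: 8


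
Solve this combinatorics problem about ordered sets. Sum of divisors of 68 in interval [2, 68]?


Interval [2,68] in divisors of 68: [2, 4, 34, 68]
Sum = 108


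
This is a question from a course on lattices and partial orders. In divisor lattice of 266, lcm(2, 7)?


Join=lcm.
gcd(2,7)=1
lcm=14


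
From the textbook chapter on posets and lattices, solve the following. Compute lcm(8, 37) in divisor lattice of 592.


In a divisor lattice, join = lcm (least common multiple).
gcd(8,37) = 1
lcm(8,37) = 8*37/gcd = 296/1 = 296


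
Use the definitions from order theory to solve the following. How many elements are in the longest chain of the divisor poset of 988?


A chain is a totally ordered subset; we count the number of elements in a maximum chain.
Compute, for each element x, the size of the longest chain ending at x:
  1: 1
  2: 2
  13: 2
  19: 2
  4: 3
  26: 3
  ...
A maximum chain: 1 < 2 < 4 < 52 < 988
Number of elements in the longest chain: 5


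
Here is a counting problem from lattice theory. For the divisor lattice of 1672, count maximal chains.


A maximal chain goes from the minimum element to a maximal element via cover relations.
Counting all min-to-max paths in the cover graph.
Total maximal chains: 20


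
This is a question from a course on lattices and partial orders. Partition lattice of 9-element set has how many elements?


B(n) = number of set partitions of an n-element set.
B(n) satisfies the recurrence: B(n+1) = sum_k C(n,k)*B(k).
B(9) = 21147


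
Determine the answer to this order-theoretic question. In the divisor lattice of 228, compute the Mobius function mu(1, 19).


In a divisor lattice, mu(a,b) = mu(b/a) where mu is the classical Mobius function.
b/a = 19/1 = 19
Prime factorization of 19: primes [19]
19 is squarefree with 1 prime factor(s), so mu(19) = (-1)^1 = -1


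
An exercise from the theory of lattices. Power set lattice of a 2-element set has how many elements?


Power set = 2^n.
2^2 = 4


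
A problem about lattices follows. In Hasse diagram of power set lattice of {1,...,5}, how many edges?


A cover relation a -< b holds when a < b with no c strictly between.
Cover relations:
  {} -< {1}
  {} -< {2}
  {} -< {3}
  {} -< {4}
  {} -< {5}
  {1} -< {1,2}
  {1} -< {1,3}
  {1} -< {1,4}
  ...72 more
Total: 80


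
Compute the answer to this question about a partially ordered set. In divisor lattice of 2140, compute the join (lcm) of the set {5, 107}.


In a divisor lattice, join = lcm (least common multiple).
Compute lcm iteratively: start with first element, then lcm(current, next).
Elements: [5, 107]
lcm(5,107) = 535
Final lcm = 535


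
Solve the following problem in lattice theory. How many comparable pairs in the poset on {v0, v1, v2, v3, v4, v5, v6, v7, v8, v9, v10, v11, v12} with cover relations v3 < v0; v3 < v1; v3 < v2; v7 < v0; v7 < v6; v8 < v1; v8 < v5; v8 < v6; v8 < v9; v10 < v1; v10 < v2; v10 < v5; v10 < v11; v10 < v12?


A comparable pair {a,b} has a < b or b < a in the order.
Count unordered pairs where one element is strictly below the other.
Examples: {v0,v3}, {v0,v7}, {v1,v3}, {v1,v8}, ...
Total comparable pairs: 14


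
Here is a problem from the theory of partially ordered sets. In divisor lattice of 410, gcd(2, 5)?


Meet=gcd.
gcd(2,5)=1


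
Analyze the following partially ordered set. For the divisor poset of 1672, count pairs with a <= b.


The order relation is {(a,b) : a <= b}, reflexive so it includes (a,a).
Examples: (1,1), (1,11), (1,152), (1,1672), (1,19), ...
Total ordered pairs: 90


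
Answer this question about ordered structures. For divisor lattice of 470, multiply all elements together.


Divisors of 470: [1, 2, 5, 10, 47, 94, 235, 470]
Product = n^(d(n)/2) = 470^(8/2)
Product = 48796810000


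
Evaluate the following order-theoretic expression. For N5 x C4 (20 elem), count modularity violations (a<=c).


Modular law: if a <= c then a v (b ^ c) = (a v b) ^ c.
Check all triples (a,b,c) with a <= c among 20 elements.
  e.g. a=(a,0), b=(c,0), c=(b,0): lhs=(a,0) != rhs=(b,0)
  e.g. a=(a,0), b=(c,1), c=(b,0): lhs=(a,0) != rhs=(b,0)
Total violating triples: 40


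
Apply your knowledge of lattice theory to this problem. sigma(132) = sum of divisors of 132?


sigma(n) = sum of divisors.
Divisors of 132: [1, 2, 3, 4, 6, 11, 12, 22, 33, 44, 66, 132]
Sum = 336


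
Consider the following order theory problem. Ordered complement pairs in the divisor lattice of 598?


Complement pair (a,b): a meet b = bottom, a join b = top.
Here: gcd(a,b)=1 and lcm(a,b)=598, i.e. a*b=598 with a,b coprime.
Pairs found: (1,598), (2,299), (13,46), (23,26), ... (4 more)
Total ordered pairs: 8


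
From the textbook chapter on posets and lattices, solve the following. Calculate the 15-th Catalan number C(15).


C(n) = C(2n, n) / (n+1).
C(30, 15) = 155117520
C(15) = 155117520 / 16 = 9694845


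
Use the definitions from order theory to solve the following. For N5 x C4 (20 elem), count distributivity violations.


Distributive law: a ^ (b v c) = (a ^ b) v (a ^ c).
Check all 20^3 = 8000 ordered triples (a,b,c).
  e.g. a=(b,0), b=(a,0), c=(c,0): lhs=(b,0) != rhs=(a,0)
  e.g. a=(b,0), b=(a,0), c=(c,1): lhs=(b,0) != rhs=(a,0)
Total violating triples: 128


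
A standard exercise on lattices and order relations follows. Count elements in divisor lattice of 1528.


Divisors of 1528: [1, 2, 4, 8, 191, 382, 764, 1528]
Count: 8


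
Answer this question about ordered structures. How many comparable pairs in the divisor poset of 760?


A comparable pair {a,b} has a < b or b < a in the order.
Count unordered pairs where one element is strictly below the other.
Examples: {1,2}, {1,4}, {1,5}, {1,8}, ...
Total comparable pairs: 74


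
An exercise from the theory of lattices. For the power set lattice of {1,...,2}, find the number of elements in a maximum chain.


A chain is a totally ordered subset; we count the number of elements in a maximum chain.
Compute, for each element x, the size of the longest chain ending at x:
  {}: 1
  {1}: 2
  {2}: 2
  {1,2}: 3
A maximum chain: {} < {1} < {1,2}
Number of elements in the longest chain: 3


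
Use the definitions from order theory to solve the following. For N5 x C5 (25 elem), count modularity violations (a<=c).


Modular law: if a <= c then a v (b ^ c) = (a v b) ^ c.
Check all triples (a,b,c) with a <= c among 25 elements.
  e.g. a=(a,0), b=(c,0), c=(b,0): lhs=(a,0) != rhs=(b,0)
  e.g. a=(a,0), b=(c,1), c=(b,0): lhs=(a,0) != rhs=(b,0)
Total violating triples: 75


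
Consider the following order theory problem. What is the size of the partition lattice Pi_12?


B(n) = number of set partitions of an n-element set.
B(n) satisfies the recurrence: B(n+1) = sum_k C(n,k)*B(k).
B(12) = 4213597


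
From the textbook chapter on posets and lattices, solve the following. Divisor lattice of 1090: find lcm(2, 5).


In a divisor lattice, join = lcm (least common multiple).
gcd(2,5) = 1
lcm(2,5) = 2*5/gcd = 10/1 = 10


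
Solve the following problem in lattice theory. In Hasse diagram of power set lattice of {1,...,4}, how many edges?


A cover relation a -< b holds when a < b with no c strictly between.
Cover relations:
  {} -< {1}
  {} -< {2}
  {} -< {3}
  {} -< {4}
  {1} -< {1,2}
  {1} -< {1,3}
  {1} -< {1,4}
  {2} -< {1,2}
  ...24 more
Total: 32


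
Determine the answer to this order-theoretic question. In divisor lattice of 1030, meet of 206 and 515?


In a divisor lattice, meet = gcd (greatest common divisor).
By Euclidean algorithm or factoring: gcd(206,515) = 103


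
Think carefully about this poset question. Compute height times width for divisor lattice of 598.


Height = length of longest chain minus 1; width = size of largest antichain.
A maximum chain: 1 | 23 | 299 | 598  (height 3).
A maximum antichain: {2, 13, 23}  (width 3).
Product = 3 * 3 = 9


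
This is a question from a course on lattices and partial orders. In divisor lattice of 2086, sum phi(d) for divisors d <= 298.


Divisors of 2086 up to 298: [1, 2, 7, 14, 149, 298]
phi values: [1, 1, 6, 6, 148, 148]
Sum = 310


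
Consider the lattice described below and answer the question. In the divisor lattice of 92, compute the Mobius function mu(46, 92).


In a divisor lattice, mu(a,b) = mu(b/a) where mu is the classical Mobius function.
b/a = 92/46 = 2
Prime factorization of 2: primes [2]
2 is squarefree with 1 prime factor(s), so mu(2) = (-1)^1 = -1


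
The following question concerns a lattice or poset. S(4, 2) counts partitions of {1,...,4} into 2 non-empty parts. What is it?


S(n,k) = k*S(n-1,k) + S(n-1,k-1).
S(3,2) = 3, S(3,1) = 1
S(4,2) = 2*3 + 1 = 6 + 1
S(4,2) = 7


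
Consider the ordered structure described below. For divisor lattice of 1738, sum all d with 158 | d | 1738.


Interval [158,1738] in divisors of 1738: [158, 1738]
Sum = 1896


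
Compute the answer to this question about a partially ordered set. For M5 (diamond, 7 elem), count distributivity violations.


Distributive law: a ^ (b v c) = (a ^ b) v (a ^ c).
Check all 7^3 = 343 ordered triples (a,b,c).
  e.g. a=a1, b=a2, c=a3: lhs=a1 != rhs=0
  e.g. a=a1, b=a2, c=a4: lhs=a1 != rhs=0
Total violating triples: 60


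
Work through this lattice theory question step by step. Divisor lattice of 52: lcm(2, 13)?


Join=lcm.
gcd(2,13)=1
lcm=26


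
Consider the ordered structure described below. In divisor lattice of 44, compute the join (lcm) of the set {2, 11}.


In a divisor lattice, join = lcm (least common multiple).
Compute lcm iteratively: start with first element, then lcm(current, next).
Elements: [2, 11]
lcm(2,11) = 22
Final lcm = 22


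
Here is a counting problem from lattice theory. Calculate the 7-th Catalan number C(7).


C(n) = C(2n, n) / (n+1).
C(14, 7) = 3432
C(7) = 3432 / 8 = 429


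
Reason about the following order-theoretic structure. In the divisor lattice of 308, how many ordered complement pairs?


Complement pair (a,b): a meet b = bottom, a join b = top.
Here: gcd(a,b)=1 and lcm(a,b)=308, i.e. a*b=308 with a,b coprime.
Pairs found: (1,308), (4,77), (7,44), (11,28), ... (4 more)
Total ordered pairs: 8


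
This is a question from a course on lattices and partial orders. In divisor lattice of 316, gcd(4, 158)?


Meet=gcd.
gcd(4,158)=2


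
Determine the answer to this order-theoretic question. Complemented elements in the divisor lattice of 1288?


An element a is complemented if some b has a meet b = bottom, a join b = top.
a is complemented iff gcd(a, n/a)=1, i.e. a is a unitary divisor of 1288.
Complemented elements: 1, 7, 8, 23, 56, 161, ... (2 more)
Count: 8


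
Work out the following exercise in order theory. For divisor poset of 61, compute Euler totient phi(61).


phi(n) = n * prod_{p|n} (1 - 1/p).
Prime divisors of 61: [61]
phi(61) = 61 * (1 - 1/61)
phi(61) = 60


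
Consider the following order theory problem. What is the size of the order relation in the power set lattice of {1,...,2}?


The order relation is {(a,b) : a <= b}, reflexive so it includes (a,a).
Examples: ({},{}), ({},{1,2}), ({},{1}), ({},{2}), ({1,2},{1,2}), ...
Total ordered pairs: 9


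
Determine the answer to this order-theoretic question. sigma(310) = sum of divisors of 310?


sigma(n) = sum of divisors.
Divisors of 310: [1, 2, 5, 10, 31, 62, 155, 310]
Sum = 576


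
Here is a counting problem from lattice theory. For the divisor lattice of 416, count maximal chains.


A maximal chain goes from the minimum element to a maximal element via cover relations.
Counting all min-to-max paths in the cover graph.
Total maximal chains: 6


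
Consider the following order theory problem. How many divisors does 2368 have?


Divisors of 2368: [1, 2, 4, 8, 16, 32, 37, 64, 74, 148, 296, 592, 1184, 2368]
Count: 14


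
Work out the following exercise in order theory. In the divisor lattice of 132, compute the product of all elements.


Divisors of 132: [1, 2, 3, 4, 6, 11, 12, 22, 33, 44, 66, 132]
Product = n^(d(n)/2) = 132^(12/2)
Product = 5289852801024


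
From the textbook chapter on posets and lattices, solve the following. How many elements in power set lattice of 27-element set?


Power set = 2^n.
2^27 = 134217728


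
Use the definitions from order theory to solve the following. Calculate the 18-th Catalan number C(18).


C(n) = C(2n, n) / (n+1).
C(36, 18) = 9075135300
C(18) = 9075135300 / 19 = 477638700


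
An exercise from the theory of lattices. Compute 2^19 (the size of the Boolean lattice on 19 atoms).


Power set = 2^n.
2^19 = 524288


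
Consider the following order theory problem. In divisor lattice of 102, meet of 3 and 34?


In a divisor lattice, meet = gcd (greatest common divisor).
By Euclidean algorithm or factoring: gcd(3,34) = 1


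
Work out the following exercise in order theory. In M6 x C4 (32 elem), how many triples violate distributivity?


Distributive law: a ^ (b v c) = (a ^ b) v (a ^ c).
Check all 32^3 = 32768 ordered triples (a,b,c).
  e.g. a=(a1,0), b=(a2,0), c=(a3,0): lhs=(a1,0) != rhs=(0,0)
  e.g. a=(a1,0), b=(a2,0), c=(a3,1): lhs=(a1,0) != rhs=(0,0)
Total violating triples: 7680


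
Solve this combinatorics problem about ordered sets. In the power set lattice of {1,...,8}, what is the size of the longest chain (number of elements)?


A chain is a totally ordered subset; we count the number of elements in a maximum chain.
Compute, for each element x, the size of the longest chain ending at x:
  {}: 1
  {1}: 2
  {2}: 2
  {3}: 2
  {4}: 2
  {5}: 2
  ...
A maximum chain: {} < {1} < {1,2} < {1,2,3} < {1,2,3,4} < {1,2,3,4,5} < {1,2,3,4,5,6} < {1,2,3,4,5,6,7} < {1,2,3,4,5,6,7,8}
Number of elements in the longest chain: 9


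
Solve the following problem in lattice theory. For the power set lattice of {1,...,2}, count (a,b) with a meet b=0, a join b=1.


Complement pair (a,b): a meet b = bottom, a join b = top.
Here: A intersect B = {} and A union B = {1,...,2}.
Pairs found: ({},{1,2}), ({1},{2}), ({2},{1}), ({1,2},{})
Total ordered pairs: 4


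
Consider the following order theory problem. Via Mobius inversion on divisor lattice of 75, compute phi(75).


phi(n) = n * prod_{p|n} (1 - 1/p).
Prime divisors of 75: [3, 5]
phi(75) = 75 * (1 - 1/3) * (1 - 1/5)
phi(75) = 40


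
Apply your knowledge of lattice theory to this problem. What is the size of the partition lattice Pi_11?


B(n) = number of set partitions of an n-element set.
B(n) satisfies the recurrence: B(n+1) = sum_k C(n,k)*B(k).
B(11) = 678570


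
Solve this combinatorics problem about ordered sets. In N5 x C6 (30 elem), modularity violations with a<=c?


Modular law: if a <= c then a v (b ^ c) = (a v b) ^ c.
Check all triples (a,b,c) with a <= c among 30 elements.
  e.g. a=(a,0), b=(c,0), c=(b,0): lhs=(a,0) != rhs=(b,0)
  e.g. a=(a,0), b=(c,1), c=(b,0): lhs=(a,0) != rhs=(b,0)
Total violating triples: 126


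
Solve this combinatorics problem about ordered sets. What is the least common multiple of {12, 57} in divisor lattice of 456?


In a divisor lattice, join = lcm (least common multiple).
Compute lcm iteratively: start with first element, then lcm(current, next).
Elements: [12, 57]
lcm(12,57) = 228
Final lcm = 228


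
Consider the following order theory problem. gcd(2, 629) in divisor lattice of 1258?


Meet=gcd.
gcd(2,629)=1


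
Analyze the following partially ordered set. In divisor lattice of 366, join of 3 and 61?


In a divisor lattice, join = lcm (least common multiple).
gcd(3,61) = 1
lcm(3,61) = 3*61/gcd = 183/1 = 183


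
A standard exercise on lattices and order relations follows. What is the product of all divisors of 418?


Divisors of 418: [1, 2, 11, 19, 22, 38, 209, 418]
Product = n^(d(n)/2) = 418^(8/2)
Product = 30528476176


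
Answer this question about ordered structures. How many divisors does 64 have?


Divisors of 64: [1, 2, 4, 8, 16, 32, 64]
Count: 7


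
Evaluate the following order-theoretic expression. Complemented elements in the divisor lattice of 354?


An element a is complemented if some b has a meet b = bottom, a join b = top.
a is complemented iff gcd(a, n/a)=1, i.e. a is a unitary divisor of 354.
Complemented elements: 1, 2, 3, 6, 59, 118, ... (2 more)
Count: 8


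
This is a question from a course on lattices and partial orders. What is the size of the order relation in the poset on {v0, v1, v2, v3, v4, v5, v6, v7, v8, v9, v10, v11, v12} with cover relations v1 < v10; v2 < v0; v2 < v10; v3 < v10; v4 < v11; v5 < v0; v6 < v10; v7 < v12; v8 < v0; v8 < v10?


The order relation is {(a,b) : a <= b}, reflexive so it includes (a,a).
Examples: (v0,v0), (v1,v1), (v1,v10), (v10,v10), (v11,v11), ...
Total ordered pairs: 23


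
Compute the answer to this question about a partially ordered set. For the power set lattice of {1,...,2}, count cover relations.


A cover relation a -< b holds when a < b with no c strictly between.
Cover relations:
  {} -< {1}
  {} -< {2}
  {1} -< {1,2}
  {2} -< {1,2}
Total: 4


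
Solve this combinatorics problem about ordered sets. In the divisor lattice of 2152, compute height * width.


Height = length of longest chain minus 1; width = size of largest antichain.
A maximum chain: 1 | 269 | 538 | 1076 | 2152  (height 4).
A maximum antichain: {2, 269}  (width 2).
Product = 4 * 2 = 8


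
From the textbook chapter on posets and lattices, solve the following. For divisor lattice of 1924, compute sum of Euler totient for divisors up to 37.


Divisors of 1924 up to 37: [1, 2, 4, 13, 26, 37]
phi values: [1, 1, 2, 12, 12, 36]
Sum = 64


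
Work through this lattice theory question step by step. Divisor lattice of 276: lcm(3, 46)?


Join=lcm.
gcd(3,46)=1
lcm=138


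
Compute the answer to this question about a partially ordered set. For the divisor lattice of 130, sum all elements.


sigma(n) = sum of divisors.
Divisors of 130: [1, 2, 5, 10, 13, 26, 65, 130]
Sum = 252


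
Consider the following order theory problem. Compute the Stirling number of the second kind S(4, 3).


S(n,k) = k*S(n-1,k) + S(n-1,k-1).
S(3,3) = 1, S(3,2) = 3
S(4,3) = 3*1 + 3 = 3 + 3
S(4,3) = 6


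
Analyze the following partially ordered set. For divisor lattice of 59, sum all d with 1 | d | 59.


Interval [1,59] in divisors of 59: [1, 59]
Sum = 60


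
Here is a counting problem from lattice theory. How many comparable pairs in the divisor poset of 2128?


A comparable pair {a,b} has a < b or b < a in the order.
Count unordered pairs where one element is strictly below the other.
Examples: {1,2}, {1,4}, {1,7}, {1,8}, ...
Total comparable pairs: 115


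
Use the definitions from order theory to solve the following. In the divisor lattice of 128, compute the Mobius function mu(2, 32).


In a divisor lattice, mu(a,b) = mu(b/a) where mu is the classical Mobius function.
b/a = 32/2 = 16
Prime factorization of 16: primes [2]
16 is not squarefree, so mu(16) = 0


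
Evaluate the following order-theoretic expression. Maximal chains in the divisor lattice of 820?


A maximal chain goes from the minimum element to a maximal element via cover relations.
Counting all min-to-max paths in the cover graph.
Total maximal chains: 12


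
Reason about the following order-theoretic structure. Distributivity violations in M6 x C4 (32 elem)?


Distributive law: a ^ (b v c) = (a ^ b) v (a ^ c).
Check all 32^3 = 32768 ordered triples (a,b,c).
  e.g. a=(a1,0), b=(a2,0), c=(a3,0): lhs=(a1,0) != rhs=(0,0)
  e.g. a=(a1,0), b=(a2,0), c=(a3,1): lhs=(a1,0) != rhs=(0,0)
Total violating triples: 7680


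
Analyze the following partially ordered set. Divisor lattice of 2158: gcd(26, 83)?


Meet=gcd.
gcd(26,83)=1


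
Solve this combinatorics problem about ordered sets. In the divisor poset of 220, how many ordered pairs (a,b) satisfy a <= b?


The order relation is {(a,b) : a <= b}, reflexive so it includes (a,a).
Examples: (1,1), (1,10), (1,11), (1,110), (1,2), ...
Total ordered pairs: 54


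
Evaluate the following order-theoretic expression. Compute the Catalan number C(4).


C(n) = C(2n, n) / (n+1).
C(8, 4) = 70
C(4) = 70 / 5 = 14


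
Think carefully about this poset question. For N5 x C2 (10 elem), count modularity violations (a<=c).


Modular law: if a <= c then a v (b ^ c) = (a v b) ^ c.
Check all triples (a,b,c) with a <= c among 10 elements.
  e.g. a=(a,0), b=(c,0), c=(b,0): lhs=(a,0) != rhs=(b,0)
  e.g. a=(a,0), b=(c,1), c=(b,0): lhs=(a,0) != rhs=(b,0)
Total violating triples: 6


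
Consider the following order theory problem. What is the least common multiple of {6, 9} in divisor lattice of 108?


In a divisor lattice, join = lcm (least common multiple).
Compute lcm iteratively: start with first element, then lcm(current, next).
Elements: [6, 9]
lcm(6,9) = 18
Final lcm = 18


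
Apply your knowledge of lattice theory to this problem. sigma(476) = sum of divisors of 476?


sigma(n) = sum of divisors.
Divisors of 476: [1, 2, 4, 7, 14, 17, 28, 34, 68, 119, 238, 476]
Sum = 1008


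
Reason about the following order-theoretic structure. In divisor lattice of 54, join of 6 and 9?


In a divisor lattice, join = lcm (least common multiple).
gcd(6,9) = 3
lcm(6,9) = 6*9/gcd = 54/3 = 18


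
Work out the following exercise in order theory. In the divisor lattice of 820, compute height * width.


Height = length of longest chain minus 1; width = size of largest antichain.
A maximum chain: 1 | 41 | 205 | 410 | 820  (height 4).
A maximum antichain: {4, 10, 82, 205}  (width 4).
Product = 4 * 4 = 16


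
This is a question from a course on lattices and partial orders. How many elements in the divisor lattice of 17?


Divisors of 17: [1, 17]
Count: 2


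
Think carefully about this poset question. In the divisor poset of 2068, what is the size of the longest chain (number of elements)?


A chain is a totally ordered subset; we count the number of elements in a maximum chain.
Compute, for each element x, the size of the longest chain ending at x:
  1: 1
  2: 2
  11: 2
  47: 2
  4: 3
  22: 3
  ...
A maximum chain: 1 < 2 < 4 < 44 < 2068
Number of elements in the longest chain: 5


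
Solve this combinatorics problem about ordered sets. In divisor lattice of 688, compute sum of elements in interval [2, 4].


Interval [2,4] in divisors of 688: [2, 4]
Sum = 6


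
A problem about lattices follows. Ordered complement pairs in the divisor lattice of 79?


Complement pair (a,b): a meet b = bottom, a join b = top.
Here: gcd(a,b)=1 and lcm(a,b)=79, i.e. a*b=79 with a,b coprime.
Pairs found: (1,79), (79,1)
Total ordered pairs: 2


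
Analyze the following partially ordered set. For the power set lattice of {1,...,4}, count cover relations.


A cover relation a -< b holds when a < b with no c strictly between.
Cover relations:
  {} -< {1}
  {} -< {2}
  {} -< {3}
  {} -< {4}
  {1} -< {1,2}
  {1} -< {1,3}
  {1} -< {1,4}
  {2} -< {1,2}
  ...24 more
Total: 32


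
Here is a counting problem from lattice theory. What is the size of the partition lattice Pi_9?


B(n) = number of set partitions of an n-element set.
B(n) satisfies the recurrence: B(n+1) = sum_k C(n,k)*B(k).
B(9) = 21147


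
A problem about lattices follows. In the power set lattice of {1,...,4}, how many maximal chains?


A maximal chain goes from the minimum element to a maximal element via cover relations.
Counting all min-to-max paths in the cover graph.
Total maximal chains: 24


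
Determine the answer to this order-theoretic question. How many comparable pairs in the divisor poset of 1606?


A comparable pair {a,b} has a < b or b < a in the order.
Count unordered pairs where one element is strictly below the other.
Examples: {1,2}, {1,11}, {1,22}, {1,73}, ...
Total comparable pairs: 19


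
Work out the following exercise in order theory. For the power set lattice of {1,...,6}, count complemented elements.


An element a is complemented if some b has a meet b = bottom, a join b = top.
every subset A has complement S\A, so all elements are complemented.
Complemented elements: {}, {1}, {2}, {3}, {4}, {5}, ... (58 more)
Count: 64


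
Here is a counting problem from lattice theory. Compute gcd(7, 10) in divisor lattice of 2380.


In a divisor lattice, meet = gcd (greatest common divisor).
By Euclidean algorithm or factoring: gcd(7,10) = 1


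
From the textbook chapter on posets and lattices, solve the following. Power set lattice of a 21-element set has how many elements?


Power set = 2^n.
2^21 = 2097152


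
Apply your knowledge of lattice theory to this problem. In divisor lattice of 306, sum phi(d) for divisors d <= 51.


Divisors of 306 up to 51: [1, 2, 3, 6, 9, 17, 18, 34, 51]
phi values: [1, 1, 2, 2, 6, 16, 6, 16, 32]
Sum = 82


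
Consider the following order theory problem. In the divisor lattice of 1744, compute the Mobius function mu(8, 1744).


In a divisor lattice, mu(a,b) = mu(b/a) where mu is the classical Mobius function.
b/a = 1744/8 = 218
Prime factorization of 218: primes [2, 109]
218 is squarefree with 2 prime factor(s), so mu(218) = (-1)^2 = 1


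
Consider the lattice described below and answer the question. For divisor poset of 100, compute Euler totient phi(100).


phi(n) = n * prod_{p|n} (1 - 1/p).
Prime divisors of 100: [2, 5]
phi(100) = 100 * (1 - 1/2) * (1 - 1/5)
phi(100) = 40


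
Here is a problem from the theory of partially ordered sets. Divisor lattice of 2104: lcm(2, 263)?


Join=lcm.
gcd(2,263)=1
lcm=526


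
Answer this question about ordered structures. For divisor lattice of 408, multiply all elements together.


Divisors of 408: [1, 2, 3, 4, 6, 8, 12, 17, 24, 34, 51, 68, 102, 136, 204, 408]
Product = n^(d(n)/2) = 408^(16/2)
Product = 767858691933644783616


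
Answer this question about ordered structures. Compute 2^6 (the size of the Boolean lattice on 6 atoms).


Power set = 2^n.
2^6 = 64


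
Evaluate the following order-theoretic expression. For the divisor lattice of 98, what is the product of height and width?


Height = length of longest chain minus 1; width = size of largest antichain.
A maximum chain: 1 | 7 | 49 | 98  (height 3).
A maximum antichain: {2, 7}  (width 2).
Product = 3 * 2 = 6


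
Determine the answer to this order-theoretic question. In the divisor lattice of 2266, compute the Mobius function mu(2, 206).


In a divisor lattice, mu(a,b) = mu(b/a) where mu is the classical Mobius function.
b/a = 206/2 = 103
Prime factorization of 103: primes [103]
103 is squarefree with 1 prime factor(s), so mu(103) = (-1)^1 = -1


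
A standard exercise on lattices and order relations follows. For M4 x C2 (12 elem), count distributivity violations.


Distributive law: a ^ (b v c) = (a ^ b) v (a ^ c).
Check all 12^3 = 1728 ordered triples (a,b,c).
  e.g. a=(a1,0), b=(a2,0), c=(a3,0): lhs=(a1,0) != rhs=(0,0)
  e.g. a=(a1,0), b=(a2,0), c=(a3,1): lhs=(a1,0) != rhs=(0,0)
Total violating triples: 192


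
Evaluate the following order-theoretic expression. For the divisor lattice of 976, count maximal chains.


A maximal chain goes from the minimum element to a maximal element via cover relations.
Counting all min-to-max paths in the cover graph.
Total maximal chains: 5


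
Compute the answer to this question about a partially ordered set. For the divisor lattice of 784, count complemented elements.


An element a is complemented if some b has a meet b = bottom, a join b = top.
a is complemented iff gcd(a, n/a)=1, i.e. a is a unitary divisor of 784.
Complemented elements: 1, 16, 49, 784
Count: 4


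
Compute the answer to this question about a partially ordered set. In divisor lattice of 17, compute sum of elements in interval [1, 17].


Interval [1,17] in divisors of 17: [1, 17]
Sum = 18


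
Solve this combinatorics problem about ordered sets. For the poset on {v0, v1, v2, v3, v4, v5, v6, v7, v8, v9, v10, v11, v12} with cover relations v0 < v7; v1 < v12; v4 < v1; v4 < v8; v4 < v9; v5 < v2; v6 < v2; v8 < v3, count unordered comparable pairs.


A comparable pair {a,b} has a < b or b < a in the order.
Count unordered pairs where one element is strictly below the other.
Examples: {v0,v7}, {v1,v4}, {v1,v12}, {v2,v5}, ...
Total comparable pairs: 10


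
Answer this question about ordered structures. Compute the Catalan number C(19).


C(n) = C(2n, n) / (n+1).
C(38, 19) = 35345263800
C(19) = 35345263800 / 20 = 1767263190


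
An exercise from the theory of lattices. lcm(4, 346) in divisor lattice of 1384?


Join=lcm.
gcd(4,346)=2
lcm=692


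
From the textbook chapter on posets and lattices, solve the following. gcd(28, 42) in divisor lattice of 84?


Meet=gcd.
gcd(28,42)=14


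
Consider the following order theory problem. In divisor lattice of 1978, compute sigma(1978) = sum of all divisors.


sigma(n) = sum of divisors.
Divisors of 1978: [1, 2, 23, 43, 46, 86, 989, 1978]
Sum = 3168


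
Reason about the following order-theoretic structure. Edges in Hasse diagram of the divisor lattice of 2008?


A cover relation a -< b holds when a < b with no c strictly between.
Cover relations:
  1 -< 2
  1 -< 251
  2 -< 4
  2 -< 502
  4 -< 8
  4 -< 1004
  8 -< 2008
  251 -< 502
  ...2 more
Total: 10


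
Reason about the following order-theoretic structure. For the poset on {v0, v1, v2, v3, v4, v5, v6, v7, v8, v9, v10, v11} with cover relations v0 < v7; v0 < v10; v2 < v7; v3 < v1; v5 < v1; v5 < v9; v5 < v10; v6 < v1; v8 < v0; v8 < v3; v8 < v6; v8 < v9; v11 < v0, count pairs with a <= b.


The order relation is {(a,b) : a <= b}, reflexive so it includes (a,a).
Examples: (v0,v0), (v0,v10), (v0,v7), (v1,v1), (v10,v10), ...
Total ordered pairs: 30


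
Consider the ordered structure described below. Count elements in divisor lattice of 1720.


Divisors of 1720: [1, 2, 4, 5, 8, 10, 20, 40, 43, 86, 172, 215, 344, 430, 860, 1720]
Count: 16


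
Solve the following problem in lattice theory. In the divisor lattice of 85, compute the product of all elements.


Divisors of 85: [1, 5, 17, 85]
Product = n^(d(n)/2) = 85^(4/2)
Product = 7225
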